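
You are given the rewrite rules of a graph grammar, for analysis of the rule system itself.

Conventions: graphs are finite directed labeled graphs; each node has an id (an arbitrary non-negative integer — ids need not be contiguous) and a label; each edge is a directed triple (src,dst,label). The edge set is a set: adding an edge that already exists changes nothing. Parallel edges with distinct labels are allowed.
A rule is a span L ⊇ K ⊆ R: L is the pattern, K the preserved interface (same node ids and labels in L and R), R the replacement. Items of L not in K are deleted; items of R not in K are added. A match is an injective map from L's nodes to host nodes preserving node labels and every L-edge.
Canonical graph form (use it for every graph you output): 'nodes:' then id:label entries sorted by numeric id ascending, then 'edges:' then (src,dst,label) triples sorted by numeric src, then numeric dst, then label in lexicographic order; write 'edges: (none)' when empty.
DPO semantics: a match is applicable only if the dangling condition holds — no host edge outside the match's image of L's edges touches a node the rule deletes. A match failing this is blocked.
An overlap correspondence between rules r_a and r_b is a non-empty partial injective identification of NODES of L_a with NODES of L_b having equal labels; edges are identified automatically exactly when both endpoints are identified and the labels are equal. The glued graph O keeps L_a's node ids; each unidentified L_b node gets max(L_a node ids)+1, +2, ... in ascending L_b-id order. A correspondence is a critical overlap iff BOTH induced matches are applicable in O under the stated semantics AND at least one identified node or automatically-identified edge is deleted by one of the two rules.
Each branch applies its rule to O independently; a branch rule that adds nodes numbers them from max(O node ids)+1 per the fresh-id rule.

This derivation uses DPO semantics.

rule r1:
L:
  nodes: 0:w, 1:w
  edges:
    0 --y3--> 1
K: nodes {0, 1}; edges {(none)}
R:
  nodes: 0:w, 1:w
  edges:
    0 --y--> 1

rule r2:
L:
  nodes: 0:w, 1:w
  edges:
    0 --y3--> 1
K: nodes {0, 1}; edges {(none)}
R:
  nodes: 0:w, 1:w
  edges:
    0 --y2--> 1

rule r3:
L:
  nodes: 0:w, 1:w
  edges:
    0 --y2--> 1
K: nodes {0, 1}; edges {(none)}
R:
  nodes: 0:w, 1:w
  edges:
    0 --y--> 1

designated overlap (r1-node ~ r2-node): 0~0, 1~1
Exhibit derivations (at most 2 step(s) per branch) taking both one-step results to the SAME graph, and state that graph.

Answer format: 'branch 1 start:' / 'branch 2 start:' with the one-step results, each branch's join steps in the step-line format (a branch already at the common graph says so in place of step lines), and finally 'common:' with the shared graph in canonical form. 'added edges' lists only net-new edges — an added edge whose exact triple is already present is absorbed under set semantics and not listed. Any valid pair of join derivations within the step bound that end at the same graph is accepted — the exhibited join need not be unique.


branch 1 start:
nodes: 0:w, 1:w
edges: (0,1,y)
branch 2 start:
nodes: 0:w, 1:w
edges: (0,1,y2)
branch 1: already at the common graph (0 steps)
branch 2 step 1: rule r3; match: 0->0, 1->1; deleted nodes (none); deleted edges (0,1,y2); added nodes (none); added edges (0,1,y); result: nodes: 0:w, 1:w edges: (0,1,y)
common:
nodes: 0:w, 1:w
edges: (0,1,y)


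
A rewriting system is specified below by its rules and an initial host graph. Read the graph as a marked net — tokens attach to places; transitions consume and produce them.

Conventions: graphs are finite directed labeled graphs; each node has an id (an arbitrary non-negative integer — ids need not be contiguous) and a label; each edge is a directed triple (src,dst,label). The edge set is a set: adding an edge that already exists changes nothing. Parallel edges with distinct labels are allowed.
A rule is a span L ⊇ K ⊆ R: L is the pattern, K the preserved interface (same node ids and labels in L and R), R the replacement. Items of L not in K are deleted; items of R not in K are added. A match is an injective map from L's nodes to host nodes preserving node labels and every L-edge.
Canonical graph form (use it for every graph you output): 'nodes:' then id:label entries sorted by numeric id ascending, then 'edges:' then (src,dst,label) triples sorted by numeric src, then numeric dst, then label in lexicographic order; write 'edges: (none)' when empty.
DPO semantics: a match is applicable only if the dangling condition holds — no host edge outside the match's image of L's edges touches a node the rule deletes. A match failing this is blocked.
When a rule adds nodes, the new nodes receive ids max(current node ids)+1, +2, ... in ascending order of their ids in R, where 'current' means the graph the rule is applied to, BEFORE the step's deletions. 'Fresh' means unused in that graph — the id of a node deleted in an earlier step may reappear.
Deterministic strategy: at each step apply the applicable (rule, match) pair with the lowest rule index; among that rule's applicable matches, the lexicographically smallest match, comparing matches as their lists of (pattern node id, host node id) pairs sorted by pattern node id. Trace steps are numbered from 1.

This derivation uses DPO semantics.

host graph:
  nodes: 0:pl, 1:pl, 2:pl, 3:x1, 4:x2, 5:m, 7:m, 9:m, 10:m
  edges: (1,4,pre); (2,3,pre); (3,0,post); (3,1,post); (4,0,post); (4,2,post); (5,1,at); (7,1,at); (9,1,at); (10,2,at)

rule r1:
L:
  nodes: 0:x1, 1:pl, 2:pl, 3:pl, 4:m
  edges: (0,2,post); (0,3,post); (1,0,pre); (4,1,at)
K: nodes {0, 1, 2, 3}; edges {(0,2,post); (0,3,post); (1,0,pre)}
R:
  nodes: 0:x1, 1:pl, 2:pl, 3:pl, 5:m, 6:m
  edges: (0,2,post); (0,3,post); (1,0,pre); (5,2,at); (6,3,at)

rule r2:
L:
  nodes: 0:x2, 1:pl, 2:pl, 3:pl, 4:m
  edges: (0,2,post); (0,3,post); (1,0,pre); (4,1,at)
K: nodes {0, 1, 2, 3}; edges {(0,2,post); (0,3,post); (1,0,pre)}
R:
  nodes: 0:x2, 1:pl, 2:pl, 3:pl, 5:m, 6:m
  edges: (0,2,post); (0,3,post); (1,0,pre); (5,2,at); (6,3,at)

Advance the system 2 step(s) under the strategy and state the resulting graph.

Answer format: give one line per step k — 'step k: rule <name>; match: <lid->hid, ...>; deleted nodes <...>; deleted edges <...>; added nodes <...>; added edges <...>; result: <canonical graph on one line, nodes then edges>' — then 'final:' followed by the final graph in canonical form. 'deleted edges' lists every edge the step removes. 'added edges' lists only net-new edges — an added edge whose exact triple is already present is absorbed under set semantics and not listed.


step 1: rule r1; match: 0->3, 1->2, 2->0, 3->1, 4->10; deleted nodes 10; deleted edges (10,2,at); added nodes 11, 12; added edges (11,0,at); (12,1,at); result: nodes: 0:pl, 1:pl, 2:pl, 3:x1, 4:x2, 5:m, 7:m, 9:m, 11:m, 12:m edges: (1,4,pre); (2,3,pre); (3,0,post); (3,1,post); (4,0,post); (4,2,post); (5,1,at); (7,1,at); (9,1,at); (11,0,at); (12,1,at)
step 2: rule r2; match: 0->4, 1->1, 2->0, 3->2, 4->5; deleted nodes 5; deleted edges (5,1,at); added nodes 13, 14; added edges (13,0,at); (14,2,at); result: nodes: 0:pl, 1:pl, 2:pl, 3:x1, 4:x2, 7:m, 9:m, 11:m, 12:m, 13:m, 14:m edges: (1,4,pre); (2,3,pre); (3,0,post); (3,1,post); (4,0,post); (4,2,post); (7,1,at); (9,1,at); (11,0,at); (12,1,at); (13,0,at); (14,2,at)
final:
nodes: 0:pl, 1:pl, 2:pl, 3:x1, 4:x2, 7:m, 9:m, 11:m, 12:m, 13:m, 14:m
edges: (1,4,pre); (2,3,pre); (3,0,post); (3,1,post); (4,0,post); (4,2,post); (7,1,at); (9,1,at); (11,0,at); (12,1,at); (13,0,at); (14,2,at)


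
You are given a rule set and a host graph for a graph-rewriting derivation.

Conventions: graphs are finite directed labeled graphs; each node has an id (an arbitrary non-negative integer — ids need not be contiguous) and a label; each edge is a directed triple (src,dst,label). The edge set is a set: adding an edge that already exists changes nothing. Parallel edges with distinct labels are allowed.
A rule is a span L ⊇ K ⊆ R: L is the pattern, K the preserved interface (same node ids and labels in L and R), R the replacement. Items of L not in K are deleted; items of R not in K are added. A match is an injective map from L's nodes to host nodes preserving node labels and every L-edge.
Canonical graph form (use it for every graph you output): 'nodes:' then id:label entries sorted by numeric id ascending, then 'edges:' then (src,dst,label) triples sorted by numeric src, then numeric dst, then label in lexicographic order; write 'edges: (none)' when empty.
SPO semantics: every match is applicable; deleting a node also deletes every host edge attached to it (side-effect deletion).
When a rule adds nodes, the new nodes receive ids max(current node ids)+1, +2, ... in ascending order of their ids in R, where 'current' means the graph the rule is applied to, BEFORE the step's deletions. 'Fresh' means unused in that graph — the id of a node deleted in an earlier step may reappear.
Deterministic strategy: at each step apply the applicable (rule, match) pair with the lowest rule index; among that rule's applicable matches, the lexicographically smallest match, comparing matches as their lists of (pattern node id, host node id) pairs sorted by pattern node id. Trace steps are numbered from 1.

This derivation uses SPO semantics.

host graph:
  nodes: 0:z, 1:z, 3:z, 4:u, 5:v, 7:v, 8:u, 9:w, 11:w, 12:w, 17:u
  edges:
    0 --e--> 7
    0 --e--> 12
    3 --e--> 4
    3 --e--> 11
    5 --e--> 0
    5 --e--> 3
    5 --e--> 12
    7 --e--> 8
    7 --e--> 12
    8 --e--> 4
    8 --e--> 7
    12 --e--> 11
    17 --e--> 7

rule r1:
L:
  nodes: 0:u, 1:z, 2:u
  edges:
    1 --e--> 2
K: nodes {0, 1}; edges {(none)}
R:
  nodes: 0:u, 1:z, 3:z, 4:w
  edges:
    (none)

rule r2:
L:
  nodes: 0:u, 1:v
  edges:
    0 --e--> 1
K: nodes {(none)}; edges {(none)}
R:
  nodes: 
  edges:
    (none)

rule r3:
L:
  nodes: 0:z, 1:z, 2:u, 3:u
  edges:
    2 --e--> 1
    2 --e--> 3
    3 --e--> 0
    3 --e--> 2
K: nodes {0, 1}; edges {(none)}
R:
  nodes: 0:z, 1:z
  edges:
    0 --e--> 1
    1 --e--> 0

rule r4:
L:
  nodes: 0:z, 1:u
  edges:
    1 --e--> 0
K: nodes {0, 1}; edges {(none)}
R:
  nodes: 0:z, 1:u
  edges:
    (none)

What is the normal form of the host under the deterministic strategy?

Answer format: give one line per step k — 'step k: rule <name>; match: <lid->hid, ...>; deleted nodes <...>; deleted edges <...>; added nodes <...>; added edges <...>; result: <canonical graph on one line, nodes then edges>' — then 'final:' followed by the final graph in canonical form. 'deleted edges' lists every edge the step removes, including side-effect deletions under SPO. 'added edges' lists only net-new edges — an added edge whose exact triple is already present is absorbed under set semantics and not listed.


step 1: rule r1; match: 0->8, 1->3, 2->4; deleted nodes 4; deleted edges (3,4,e); (8,4,e); added nodes 18, 19; added edges (none); result: nodes: 0:z, 1:z, 3:z, 5:v, 7:v, 8:u, 9:w, 11:w, 12:w, 17:u, 18:z, 19:w edges: (0,7,e); (0,12,e); (3,11,e); (5,0,e); (5,3,e); (5,12,e); (7,8,e); (7,12,e); (8,7,e); (12,11,e); (17,7,e)
step 2: rule r2; match: 0->8, 1->7; deleted nodes 7, 8; deleted edges (0,7,e); (7,8,e); (7,12,e); (8,7,e); (17,7,e); added nodes (none); added edges (none); result: nodes: 0:z, 1:z, 3:z, 5:v, 9:w, 11:w, 12:w, 17:u, 18:z, 19:w edges: (0,12,e); (3,11,e); (5,0,e); (5,3,e); (5,12,e); (12,11,e)
final:
nodes: 0:z, 1:z, 3:z, 5:v, 9:w, 11:w, 12:w, 17:u, 18:z, 19:w
edges: (0,12,e); (3,11,e); (5,0,e); (5,3,e); (5,12,e); (12,11,e)


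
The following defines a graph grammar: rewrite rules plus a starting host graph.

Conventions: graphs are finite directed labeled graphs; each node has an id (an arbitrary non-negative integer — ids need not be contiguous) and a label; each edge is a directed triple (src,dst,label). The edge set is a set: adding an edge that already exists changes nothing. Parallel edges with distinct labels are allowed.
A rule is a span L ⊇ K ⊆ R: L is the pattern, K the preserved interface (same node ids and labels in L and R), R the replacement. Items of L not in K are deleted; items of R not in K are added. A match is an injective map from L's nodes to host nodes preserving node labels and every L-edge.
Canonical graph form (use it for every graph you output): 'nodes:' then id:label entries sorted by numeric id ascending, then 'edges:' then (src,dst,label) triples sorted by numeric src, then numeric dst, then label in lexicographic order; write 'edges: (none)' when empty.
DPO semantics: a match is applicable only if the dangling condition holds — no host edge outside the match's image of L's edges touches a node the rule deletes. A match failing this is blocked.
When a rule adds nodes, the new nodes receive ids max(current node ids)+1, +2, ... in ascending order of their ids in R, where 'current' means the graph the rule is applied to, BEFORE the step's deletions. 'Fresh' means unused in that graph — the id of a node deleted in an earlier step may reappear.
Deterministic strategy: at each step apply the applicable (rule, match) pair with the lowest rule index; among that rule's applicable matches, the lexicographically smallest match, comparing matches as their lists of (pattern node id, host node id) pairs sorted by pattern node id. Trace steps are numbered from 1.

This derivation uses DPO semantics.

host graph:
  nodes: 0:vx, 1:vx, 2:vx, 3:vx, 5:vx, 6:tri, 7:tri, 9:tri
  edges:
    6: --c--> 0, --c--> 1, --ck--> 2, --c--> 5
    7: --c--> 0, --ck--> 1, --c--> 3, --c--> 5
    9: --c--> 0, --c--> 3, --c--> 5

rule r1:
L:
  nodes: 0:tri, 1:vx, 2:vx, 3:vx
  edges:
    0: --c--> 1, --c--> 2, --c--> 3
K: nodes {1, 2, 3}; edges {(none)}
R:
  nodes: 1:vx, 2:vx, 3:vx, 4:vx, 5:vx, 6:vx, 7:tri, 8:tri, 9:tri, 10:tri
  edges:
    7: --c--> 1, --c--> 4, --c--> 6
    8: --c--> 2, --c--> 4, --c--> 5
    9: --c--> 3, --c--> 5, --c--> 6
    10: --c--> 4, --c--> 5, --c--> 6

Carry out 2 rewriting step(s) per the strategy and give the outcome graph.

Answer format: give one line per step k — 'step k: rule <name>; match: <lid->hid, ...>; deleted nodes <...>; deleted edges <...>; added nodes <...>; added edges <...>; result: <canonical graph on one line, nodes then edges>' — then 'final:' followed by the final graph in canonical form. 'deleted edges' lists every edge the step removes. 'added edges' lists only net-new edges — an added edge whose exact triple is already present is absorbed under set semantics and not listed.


step 1: rule r1; match: 0->9, 1->0, 2->3, 3->5; deleted nodes 9; deleted edges (9,0,c); (9,3,c); (9,5,c); added nodes 10, 11, 12, 13, 14, 15, 16; added edges (13,0,c); (13,10,c); (13,12,c); (14,3,c); (14,10,c); (14,11,c); (15,5,c); (15,11,c); (15,12,c); (16,10,c); (16,11,c); (16,12,c); result: nodes: 0:vx, 1:vx, 2:vx, 3:vx, 5:vx, 6:tri, 7:tri, 10:vx, 11:vx, 12:vx, 13:tri, 14:tri, 15:tri, 16:tri edges: (6,0,c); (6,1,c); (6,2,ck); (6,5,c); (7,0,c); (7,1,ck); (7,3,c); (7,5,c); (13,0,c); (13,10,c); (13,12,c); (14,3,c); (14,10,c); (14,11,c); (15,5,c); (15,11,c); (15,12,c); (16,10,c); (16,11,c); (16,12,c)
step 2: rule r1; match: 0->13, 1->0, 2->10, 3->12; deleted nodes 13; deleted edges (13,0,c); (13,10,c); (13,12,c); added nodes 17, 18, 19, 20, 21, 22, 23; added edges (20,0,c); (20,17,c); (20,19,c); (21,10,c); (21,17,c); (21,18,c); (22,12,c); (22,18,c); (22,19,c); (23,17,c); (23,18,c); (23,19,c); result: nodes: 0:vx, 1:vx, 2:vx, 3:vx, 5:vx, 6:tri, 7:tri, 10:vx, 11:vx, 12:vx, 14:tri, 15:tri, 16:tri, 17:vx, 18:vx, 19:vx, 20:tri, 21:tri, 22:tri, 23:tri edges: (6,0,c); (6,1,c); (6,2,ck); (6,5,c); (7,0,c); (7,1,ck); (7,3,c); (7,5,c); (14,3,c); (14,10,c); (14,11,c); (15,5,c); (15,11,c); (15,12,c); (16,10,c); (16,11,c); (16,12,c); (20,0,c); (20,17,c); (20,19,c); (21,10,c); (21,17,c); (21,18,c); (22,12,c); (22,18,c); (22,19,c); (23,17,c); (23,18,c); (23,19,c)
final:
nodes: 0:vx, 1:vx, 2:vx, 3:vx, 5:vx, 6:tri, 7:tri, 10:vx, 11:vx, 12:vx, 14:tri, 15:tri, 16:tri, 17:vx, 18:vx, 19:vx, 20:tri, 21:tri, 22:tri, 23:tri
edges: (6,0,c); (6,1,c); (6,2,ck); (6,5,c); (7,0,c); (7,1,ck); (7,3,c); (7,5,c); (14,3,c); (14,10,c); (14,11,c); (15,5,c); (15,11,c); (15,12,c); (16,10,c); (16,11,c); (16,12,c); (20,0,c); (20,17,c); (20,19,c); (21,10,c); (21,17,c); (21,18,c); (22,12,c); (22,18,c); (22,19,c); (23,17,c); (23,18,c); (23,19,c)


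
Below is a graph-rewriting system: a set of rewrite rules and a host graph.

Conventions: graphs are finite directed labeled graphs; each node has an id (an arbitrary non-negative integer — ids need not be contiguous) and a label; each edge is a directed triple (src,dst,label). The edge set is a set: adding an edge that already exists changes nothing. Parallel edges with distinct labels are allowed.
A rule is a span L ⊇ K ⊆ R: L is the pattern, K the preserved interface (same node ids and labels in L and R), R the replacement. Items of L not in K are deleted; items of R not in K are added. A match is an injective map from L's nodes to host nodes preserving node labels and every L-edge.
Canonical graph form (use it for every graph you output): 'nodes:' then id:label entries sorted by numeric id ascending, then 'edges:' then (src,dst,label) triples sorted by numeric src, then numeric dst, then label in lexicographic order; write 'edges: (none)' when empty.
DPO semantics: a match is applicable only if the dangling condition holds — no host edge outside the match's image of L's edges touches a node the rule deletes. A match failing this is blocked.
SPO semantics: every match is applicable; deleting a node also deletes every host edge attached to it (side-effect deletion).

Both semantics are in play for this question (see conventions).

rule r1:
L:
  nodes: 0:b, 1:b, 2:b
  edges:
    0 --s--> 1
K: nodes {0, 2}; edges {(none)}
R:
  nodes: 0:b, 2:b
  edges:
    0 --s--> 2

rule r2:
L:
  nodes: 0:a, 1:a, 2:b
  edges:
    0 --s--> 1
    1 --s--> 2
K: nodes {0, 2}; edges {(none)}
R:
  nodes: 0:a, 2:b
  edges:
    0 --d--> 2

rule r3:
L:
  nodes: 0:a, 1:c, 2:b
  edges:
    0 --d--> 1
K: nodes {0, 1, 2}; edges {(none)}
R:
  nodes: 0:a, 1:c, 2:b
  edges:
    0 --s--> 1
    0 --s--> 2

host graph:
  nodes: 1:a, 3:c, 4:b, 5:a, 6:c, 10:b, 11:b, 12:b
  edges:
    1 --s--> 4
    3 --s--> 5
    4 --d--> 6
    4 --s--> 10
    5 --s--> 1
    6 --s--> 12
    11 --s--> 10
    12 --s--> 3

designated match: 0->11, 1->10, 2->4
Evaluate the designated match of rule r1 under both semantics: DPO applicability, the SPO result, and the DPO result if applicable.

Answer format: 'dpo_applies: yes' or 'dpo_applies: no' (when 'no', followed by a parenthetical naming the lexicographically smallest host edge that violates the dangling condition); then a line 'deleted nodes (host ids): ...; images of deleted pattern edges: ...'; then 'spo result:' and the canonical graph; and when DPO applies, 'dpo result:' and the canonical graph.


dpo_applies: no
(the rule deletes node 10, which keeps host edge (4,10,s) outside the match image — the dangling condition fails, DPO blocks; SPO proceeds and side-deletes such edges)
deleted nodes (host ids): 10; images of deleted pattern edges: (11,10,s)
spo result:
nodes: 1:a, 3:c, 4:b, 5:a, 6:c, 11:b, 12:b
edges: (1,4,s); (3,5,s); (4,6,d); (5,1,s); (6,12,s); (11,4,s); (12,3,s)


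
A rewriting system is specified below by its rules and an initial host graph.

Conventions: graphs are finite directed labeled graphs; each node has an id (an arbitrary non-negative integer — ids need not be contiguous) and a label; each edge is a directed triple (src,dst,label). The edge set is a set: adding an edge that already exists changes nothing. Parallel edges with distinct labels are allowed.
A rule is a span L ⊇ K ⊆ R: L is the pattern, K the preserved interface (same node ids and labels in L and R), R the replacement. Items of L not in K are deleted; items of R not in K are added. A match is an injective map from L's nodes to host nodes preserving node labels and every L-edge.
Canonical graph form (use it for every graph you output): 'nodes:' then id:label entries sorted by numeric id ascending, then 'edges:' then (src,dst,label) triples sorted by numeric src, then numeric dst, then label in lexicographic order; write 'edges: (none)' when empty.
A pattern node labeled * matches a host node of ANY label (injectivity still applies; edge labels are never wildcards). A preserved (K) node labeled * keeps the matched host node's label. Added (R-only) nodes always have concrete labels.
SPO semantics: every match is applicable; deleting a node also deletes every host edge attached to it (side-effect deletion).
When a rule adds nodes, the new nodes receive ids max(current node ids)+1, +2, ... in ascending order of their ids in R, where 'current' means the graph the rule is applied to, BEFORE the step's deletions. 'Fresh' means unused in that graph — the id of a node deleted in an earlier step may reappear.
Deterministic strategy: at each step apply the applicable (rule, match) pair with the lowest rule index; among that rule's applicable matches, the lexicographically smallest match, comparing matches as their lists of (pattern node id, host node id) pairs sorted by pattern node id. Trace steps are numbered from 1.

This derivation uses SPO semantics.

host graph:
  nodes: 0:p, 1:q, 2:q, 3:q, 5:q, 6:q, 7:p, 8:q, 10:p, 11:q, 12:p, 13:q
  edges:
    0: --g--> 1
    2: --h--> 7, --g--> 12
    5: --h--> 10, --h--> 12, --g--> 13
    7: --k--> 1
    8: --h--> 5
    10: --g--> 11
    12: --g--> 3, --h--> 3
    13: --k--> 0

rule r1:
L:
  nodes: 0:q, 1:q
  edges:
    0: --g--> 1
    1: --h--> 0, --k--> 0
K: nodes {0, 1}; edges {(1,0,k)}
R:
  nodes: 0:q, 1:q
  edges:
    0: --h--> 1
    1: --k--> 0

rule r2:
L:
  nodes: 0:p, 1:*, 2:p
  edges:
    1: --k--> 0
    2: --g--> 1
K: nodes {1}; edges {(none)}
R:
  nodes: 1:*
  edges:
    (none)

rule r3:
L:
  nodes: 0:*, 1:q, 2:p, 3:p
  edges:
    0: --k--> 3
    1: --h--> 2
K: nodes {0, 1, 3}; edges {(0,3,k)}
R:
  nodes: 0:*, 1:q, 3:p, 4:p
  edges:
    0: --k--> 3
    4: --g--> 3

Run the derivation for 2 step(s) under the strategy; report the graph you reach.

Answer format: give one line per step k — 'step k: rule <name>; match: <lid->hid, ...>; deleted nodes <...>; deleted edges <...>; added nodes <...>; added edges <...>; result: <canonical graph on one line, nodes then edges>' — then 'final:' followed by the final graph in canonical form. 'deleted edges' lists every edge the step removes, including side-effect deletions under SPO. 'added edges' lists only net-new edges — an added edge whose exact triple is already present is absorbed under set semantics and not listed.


step 1: rule r3; match: 0->13, 1->2, 2->7, 3->0; deleted nodes 7; deleted edges (2,7,h); (7,1,k); added nodes 14; added edges (14,0,g); result: nodes: 0:p, 1:q, 2:q, 3:q, 5:q, 6:q, 8:q, 10:p, 11:q, 12:p, 13:q, 14:p edges: (0,1,g); (2,12,g); (5,10,h); (5,12,h); (5,13,g); (8,5,h); (10,11,g); (12,3,g); (12,3,h); (13,0,k); (14,0,g)
step 2: rule r3; match: 0->13, 1->5, 2->10, 3->0; deleted nodes 10; deleted edges (5,10,h); (10,11,g); added nodes 15; added edges (15,0,g); result: nodes: 0:p, 1:q, 2:q, 3:q, 5:q, 6:q, 8:q, 11:q, 12:p, 13:q, 14:p, 15:p edges: (0,1,g); (2,12,g); (5,12,h); (5,13,g); (8,5,h); (12,3,g); (12,3,h); (13,0,k); (14,0,g); (15,0,g)
final:
nodes: 0:p, 1:q, 2:q, 3:q, 5:q, 6:q, 8:q, 11:q, 12:p, 13:q, 14:p, 15:p
edges: (0,1,g); (2,12,g); (5,12,h); (5,13,g); (8,5,h); (12,3,g); (12,3,h); (13,0,k); (14,0,g); (15,0,g)


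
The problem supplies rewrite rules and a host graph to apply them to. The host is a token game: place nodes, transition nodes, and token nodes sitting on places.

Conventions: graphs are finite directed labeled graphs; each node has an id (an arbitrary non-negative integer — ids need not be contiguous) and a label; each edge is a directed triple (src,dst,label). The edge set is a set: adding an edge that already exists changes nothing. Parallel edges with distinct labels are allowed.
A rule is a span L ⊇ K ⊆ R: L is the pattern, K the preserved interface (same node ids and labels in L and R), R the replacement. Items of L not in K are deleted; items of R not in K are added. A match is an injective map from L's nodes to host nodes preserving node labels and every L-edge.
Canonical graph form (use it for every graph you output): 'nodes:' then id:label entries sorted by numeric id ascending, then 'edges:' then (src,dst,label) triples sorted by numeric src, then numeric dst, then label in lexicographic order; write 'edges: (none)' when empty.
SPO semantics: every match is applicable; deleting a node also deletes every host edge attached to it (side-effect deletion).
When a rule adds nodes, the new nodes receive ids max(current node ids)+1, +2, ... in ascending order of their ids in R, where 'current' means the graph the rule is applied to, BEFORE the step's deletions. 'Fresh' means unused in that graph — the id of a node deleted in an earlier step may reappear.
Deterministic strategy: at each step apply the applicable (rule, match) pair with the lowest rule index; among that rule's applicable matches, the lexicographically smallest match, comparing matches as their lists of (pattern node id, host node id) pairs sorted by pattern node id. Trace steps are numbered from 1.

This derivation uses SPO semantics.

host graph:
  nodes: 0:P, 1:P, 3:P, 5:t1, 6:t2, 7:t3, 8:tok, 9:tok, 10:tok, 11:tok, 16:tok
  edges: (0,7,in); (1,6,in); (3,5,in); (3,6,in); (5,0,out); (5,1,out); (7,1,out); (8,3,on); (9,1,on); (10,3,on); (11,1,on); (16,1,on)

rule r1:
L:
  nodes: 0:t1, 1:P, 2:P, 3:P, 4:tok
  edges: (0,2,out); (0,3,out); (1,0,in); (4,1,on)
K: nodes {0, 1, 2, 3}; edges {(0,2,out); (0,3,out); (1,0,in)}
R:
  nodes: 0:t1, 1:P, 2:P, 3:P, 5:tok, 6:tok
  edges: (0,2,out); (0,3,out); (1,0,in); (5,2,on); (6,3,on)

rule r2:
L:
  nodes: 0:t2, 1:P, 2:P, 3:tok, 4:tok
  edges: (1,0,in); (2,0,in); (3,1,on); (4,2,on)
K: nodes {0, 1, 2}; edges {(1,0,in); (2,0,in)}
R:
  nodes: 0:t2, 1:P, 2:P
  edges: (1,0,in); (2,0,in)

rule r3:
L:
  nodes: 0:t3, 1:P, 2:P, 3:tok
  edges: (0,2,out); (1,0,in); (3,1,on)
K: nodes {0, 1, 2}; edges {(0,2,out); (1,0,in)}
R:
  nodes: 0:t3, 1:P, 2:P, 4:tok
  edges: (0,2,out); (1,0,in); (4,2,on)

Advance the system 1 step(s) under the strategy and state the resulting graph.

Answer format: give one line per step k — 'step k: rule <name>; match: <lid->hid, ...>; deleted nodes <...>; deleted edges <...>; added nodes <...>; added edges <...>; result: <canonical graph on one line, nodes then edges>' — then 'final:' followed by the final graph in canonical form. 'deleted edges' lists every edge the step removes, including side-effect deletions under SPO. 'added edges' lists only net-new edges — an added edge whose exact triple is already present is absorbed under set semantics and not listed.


step 1: rule r1; match: 0->5, 1->3, 2->0, 3->1, 4->8; deleted nodes 8; deleted edges (8,3,on); added nodes 17, 18; added edges (17,0,on); (18,1,on); result: nodes: 0:P, 1:P, 3:P, 5:t1, 6:t2, 7:t3, 9:tok, 10:tok, 11:tok, 16:tok, 17:tok, 18:tok edges: (0,7,in); (1,6,in); (3,5,in); (3,6,in); (5,0,out); (5,1,out); (7,1,out); (9,1,on); (10,3,on); (11,1,on); (16,1,on); (17,0,on); (18,1,on)
final:
nodes: 0:P, 1:P, 3:P, 5:t1, 6:t2, 7:t3, 9:tok, 10:tok, 11:tok, 16:tok, 17:tok, 18:tok
edges: (0,7,in); (1,6,in); (3,5,in); (3,6,in); (5,0,out); (5,1,out); (7,1,out); (9,1,on); (10,3,on); (11,1,on); (16,1,on); (17,0,on); (18,1,on)


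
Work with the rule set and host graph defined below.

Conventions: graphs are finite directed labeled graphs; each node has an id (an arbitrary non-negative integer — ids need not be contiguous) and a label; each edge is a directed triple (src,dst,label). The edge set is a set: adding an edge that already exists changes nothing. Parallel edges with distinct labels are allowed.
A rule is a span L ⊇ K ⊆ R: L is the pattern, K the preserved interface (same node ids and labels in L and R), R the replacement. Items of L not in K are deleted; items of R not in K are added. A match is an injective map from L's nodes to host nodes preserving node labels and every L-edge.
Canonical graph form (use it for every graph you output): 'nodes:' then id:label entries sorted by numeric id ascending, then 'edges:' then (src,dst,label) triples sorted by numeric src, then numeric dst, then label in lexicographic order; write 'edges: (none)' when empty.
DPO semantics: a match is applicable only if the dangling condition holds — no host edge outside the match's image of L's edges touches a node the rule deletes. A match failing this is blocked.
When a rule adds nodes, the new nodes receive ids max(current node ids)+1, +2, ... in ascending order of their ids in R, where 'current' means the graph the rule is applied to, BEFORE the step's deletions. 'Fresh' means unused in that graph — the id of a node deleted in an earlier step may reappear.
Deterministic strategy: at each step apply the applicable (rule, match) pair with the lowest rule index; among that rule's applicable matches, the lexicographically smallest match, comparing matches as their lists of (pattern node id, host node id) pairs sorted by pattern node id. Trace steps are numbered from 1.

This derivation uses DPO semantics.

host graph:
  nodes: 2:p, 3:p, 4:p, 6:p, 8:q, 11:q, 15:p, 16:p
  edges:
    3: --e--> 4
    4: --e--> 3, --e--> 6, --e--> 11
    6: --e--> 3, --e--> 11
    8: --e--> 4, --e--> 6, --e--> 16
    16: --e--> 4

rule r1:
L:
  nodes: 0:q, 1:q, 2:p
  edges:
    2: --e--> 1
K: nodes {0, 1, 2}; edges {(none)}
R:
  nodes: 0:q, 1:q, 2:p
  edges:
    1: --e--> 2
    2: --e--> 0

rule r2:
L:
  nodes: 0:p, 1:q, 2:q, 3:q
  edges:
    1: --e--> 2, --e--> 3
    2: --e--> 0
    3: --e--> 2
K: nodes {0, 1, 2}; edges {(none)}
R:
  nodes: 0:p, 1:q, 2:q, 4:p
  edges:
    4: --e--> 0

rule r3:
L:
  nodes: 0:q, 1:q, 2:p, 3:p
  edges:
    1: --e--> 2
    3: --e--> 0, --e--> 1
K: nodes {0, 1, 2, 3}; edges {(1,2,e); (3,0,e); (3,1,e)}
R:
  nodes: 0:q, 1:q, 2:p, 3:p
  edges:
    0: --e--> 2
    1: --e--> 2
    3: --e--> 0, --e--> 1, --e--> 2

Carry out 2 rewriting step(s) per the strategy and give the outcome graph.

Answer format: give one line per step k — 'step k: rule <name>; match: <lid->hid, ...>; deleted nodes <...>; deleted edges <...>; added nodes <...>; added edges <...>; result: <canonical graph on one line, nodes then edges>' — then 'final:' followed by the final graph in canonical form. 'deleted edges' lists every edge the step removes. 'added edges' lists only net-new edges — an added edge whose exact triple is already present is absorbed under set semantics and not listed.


step 1: rule r1; match: 0->8, 1->11, 2->4; deleted nodes (none); deleted edges (4,11,e); added nodes (none); added edges (4,8,e); (11,4,e); result: nodes: 2:p, 3:p, 4:p, 6:p, 8:q, 11:q, 15:p, 16:p edges: (3,4,e); (4,3,e); (4,6,e); (4,8,e); (6,3,e); (6,11,e); (8,4,e); (8,6,e); (8,16,e); (11,4,e); (16,4,e)
step 2: rule r1; match: 0->8, 1->11, 2->6; deleted nodes (none); deleted edges (6,11,e); added nodes (none); added edges (6,8,e); (11,6,e); result: nodes: 2:p, 3:p, 4:p, 6:p, 8:q, 11:q, 15:p, 16:p edges: (3,4,e); (4,3,e); (4,6,e); (4,8,e); (6,3,e); (6,8,e); (8,4,e); (8,6,e); (8,16,e); (11,4,e); (11,6,e); (16,4,e)
final:
nodes: 2:p, 3:p, 4:p, 6:p, 8:q, 11:q, 15:p, 16:p
edges: (3,4,e); (4,3,e); (4,6,e); (4,8,e); (6,3,e); (6,8,e); (8,4,e); (8,6,e); (8,16,e); (11,4,e); (11,6,e); (16,4,e)


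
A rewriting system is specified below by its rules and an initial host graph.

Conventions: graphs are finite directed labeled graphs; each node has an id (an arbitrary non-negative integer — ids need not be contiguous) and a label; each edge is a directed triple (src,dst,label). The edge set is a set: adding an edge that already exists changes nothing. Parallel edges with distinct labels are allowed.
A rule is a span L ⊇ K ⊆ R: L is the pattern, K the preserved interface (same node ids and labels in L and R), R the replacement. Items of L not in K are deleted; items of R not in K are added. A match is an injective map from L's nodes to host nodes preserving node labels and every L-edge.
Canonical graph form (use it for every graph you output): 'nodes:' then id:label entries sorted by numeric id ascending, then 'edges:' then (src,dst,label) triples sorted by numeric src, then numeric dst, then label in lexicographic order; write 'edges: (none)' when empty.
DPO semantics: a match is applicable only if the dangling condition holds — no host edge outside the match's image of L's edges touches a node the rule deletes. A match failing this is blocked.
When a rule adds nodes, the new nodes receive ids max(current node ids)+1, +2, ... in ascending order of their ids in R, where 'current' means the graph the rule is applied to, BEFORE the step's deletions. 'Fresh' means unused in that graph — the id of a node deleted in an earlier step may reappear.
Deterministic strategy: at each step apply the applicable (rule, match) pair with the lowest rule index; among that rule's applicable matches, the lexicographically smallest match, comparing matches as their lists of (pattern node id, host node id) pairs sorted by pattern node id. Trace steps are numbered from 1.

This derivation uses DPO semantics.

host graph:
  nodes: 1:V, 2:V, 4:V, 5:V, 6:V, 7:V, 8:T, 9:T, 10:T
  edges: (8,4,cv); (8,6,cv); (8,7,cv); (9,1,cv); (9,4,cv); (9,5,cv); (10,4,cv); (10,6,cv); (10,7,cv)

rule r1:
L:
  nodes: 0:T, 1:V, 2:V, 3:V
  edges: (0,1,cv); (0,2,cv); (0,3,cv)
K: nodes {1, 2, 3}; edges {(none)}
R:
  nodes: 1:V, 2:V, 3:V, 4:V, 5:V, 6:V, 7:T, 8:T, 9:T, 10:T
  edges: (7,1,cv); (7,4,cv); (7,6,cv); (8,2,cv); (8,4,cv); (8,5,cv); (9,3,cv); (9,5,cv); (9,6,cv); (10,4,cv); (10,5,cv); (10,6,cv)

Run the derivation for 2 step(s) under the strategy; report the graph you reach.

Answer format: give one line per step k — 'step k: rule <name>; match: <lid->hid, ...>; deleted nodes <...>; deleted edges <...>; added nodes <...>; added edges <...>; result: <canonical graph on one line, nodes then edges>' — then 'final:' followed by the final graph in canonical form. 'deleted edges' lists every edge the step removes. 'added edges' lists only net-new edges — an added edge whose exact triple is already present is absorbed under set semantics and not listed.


step 1: rule r1; match: 0->8, 1->4, 2->6, 3->7; deleted nodes 8; deleted edges (8,4,cv); (8,6,cv); (8,7,cv); added nodes 11, 12, 13, 14, 15, 16, 17; added edges (14,4,cv); (14,11,cv); (14,13,cv); (15,6,cv); (15,11,cv); (15,12,cv); (16,7,cv); (16,12,cv); (16,13,cv); (17,11,cv); (17,12,cv); (17,13,cv); result: nodes: 1:V, 2:V, 4:V, 5:V, 6:V, 7:V, 9:T, 10:T, 11:V, 12:V, 13:V, 14:T, 15:T, 16:T, 17:T edges: (9,1,cv); (9,4,cv); (9,5,cv); (10,4,cv); (10,6,cv); (10,7,cv); (14,4,cv); (14,11,cv); (14,13,cv); (15,6,cv); (15,11,cv); (15,12,cv); (16,7,cv); (16,12,cv); (16,13,cv); (17,11,cv); (17,12,cv); (17,13,cv)
step 2: rule r1; match: 0->9, 1->1, 2->4, 3->5; deleted nodes 9; deleted edges (9,1,cv); (9,4,cv); (9,5,cv); added nodes 18, 19, 20, 21, 22, 23, 24; added edges (21,1,cv); (21,18,cv); (21,20,cv); (22,4,cv); (22,18,cv); (22,19,cv); (23,5,cv); (23,19,cv); (23,20,cv); (24,18,cv); (24,19,cv); (24,20,cv); result: nodes: 1:V, 2:V, 4:V, 5:V, 6:V, 7:V, 10:T, 11:V, 12:V, 13:V, 14:T, 15:T, 16:T, 17:T, 18:V, 19:V, 20:V, 21:T, 22:T, 23:T, 24:T edges: (10,4,cv); (10,6,cv); (10,7,cv); (14,4,cv); (14,11,cv); (14,13,cv); (15,6,cv); (15,11,cv); (15,12,cv); (16,7,cv); (16,12,cv); (16,13,cv); (17,11,cv); (17,12,cv); (17,13,cv); (21,1,cv); (21,18,cv); (21,20,cv); (22,4,cv); (22,18,cv); (22,19,cv); (23,5,cv); (23,19,cv); (23,20,cv); (24,18,cv); (24,19,cv); (24,20,cv)
final:
nodes: 1:V, 2:V, 4:V, 5:V, 6:V, 7:V, 10:T, 11:V, 12:V, 13:V, 14:T, 15:T, 16:T, 17:T, 18:V, 19:V, 20:V, 21:T, 22:T, 23:T, 24:T
edges: (10,4,cv); (10,6,cv); (10,7,cv); (14,4,cv); (14,11,cv); (14,13,cv); (15,6,cv); (15,11,cv); (15,12,cv); (16,7,cv); (16,12,cv); (16,13,cv); (17,11,cv); (17,12,cv); (17,13,cv); (21,1,cv); (21,18,cv); (21,20,cv); (22,4,cv); (22,18,cv); (22,19,cv); (23,5,cv); (23,19,cv); (23,20,cv); (24,18,cv); (24,19,cv); (24,20,cv)


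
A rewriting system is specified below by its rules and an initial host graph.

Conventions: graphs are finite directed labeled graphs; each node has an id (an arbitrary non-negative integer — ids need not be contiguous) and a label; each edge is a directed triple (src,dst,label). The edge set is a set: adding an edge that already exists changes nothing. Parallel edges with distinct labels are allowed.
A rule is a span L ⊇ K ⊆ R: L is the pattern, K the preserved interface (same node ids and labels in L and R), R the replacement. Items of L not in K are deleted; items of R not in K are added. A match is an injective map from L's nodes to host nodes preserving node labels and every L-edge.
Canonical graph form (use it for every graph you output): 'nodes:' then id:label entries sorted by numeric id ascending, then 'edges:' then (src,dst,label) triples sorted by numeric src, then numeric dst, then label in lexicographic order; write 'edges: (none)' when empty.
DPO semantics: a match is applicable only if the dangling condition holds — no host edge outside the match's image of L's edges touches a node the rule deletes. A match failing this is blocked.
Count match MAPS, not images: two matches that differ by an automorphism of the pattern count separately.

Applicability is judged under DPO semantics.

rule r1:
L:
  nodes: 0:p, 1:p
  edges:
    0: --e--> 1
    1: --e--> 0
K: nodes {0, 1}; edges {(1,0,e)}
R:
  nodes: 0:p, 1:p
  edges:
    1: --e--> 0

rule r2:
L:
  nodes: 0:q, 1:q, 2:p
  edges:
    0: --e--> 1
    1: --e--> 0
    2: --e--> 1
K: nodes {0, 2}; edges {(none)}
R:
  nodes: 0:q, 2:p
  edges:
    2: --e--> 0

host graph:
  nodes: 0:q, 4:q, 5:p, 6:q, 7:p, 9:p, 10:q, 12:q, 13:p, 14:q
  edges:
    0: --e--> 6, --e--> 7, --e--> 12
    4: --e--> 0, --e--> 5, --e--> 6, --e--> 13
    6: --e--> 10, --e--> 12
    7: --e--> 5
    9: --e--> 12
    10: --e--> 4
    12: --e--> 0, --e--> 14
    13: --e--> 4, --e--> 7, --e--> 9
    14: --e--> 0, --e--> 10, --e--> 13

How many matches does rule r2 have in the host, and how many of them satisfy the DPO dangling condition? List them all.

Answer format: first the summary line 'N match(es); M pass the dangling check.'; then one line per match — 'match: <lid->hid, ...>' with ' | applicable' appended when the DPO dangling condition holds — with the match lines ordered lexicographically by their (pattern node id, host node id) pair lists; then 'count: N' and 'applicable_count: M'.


1 match(es); 0 pass the dangling check.
match: 0->0, 1->12, 2->9
count: 1
applicable_count: 0


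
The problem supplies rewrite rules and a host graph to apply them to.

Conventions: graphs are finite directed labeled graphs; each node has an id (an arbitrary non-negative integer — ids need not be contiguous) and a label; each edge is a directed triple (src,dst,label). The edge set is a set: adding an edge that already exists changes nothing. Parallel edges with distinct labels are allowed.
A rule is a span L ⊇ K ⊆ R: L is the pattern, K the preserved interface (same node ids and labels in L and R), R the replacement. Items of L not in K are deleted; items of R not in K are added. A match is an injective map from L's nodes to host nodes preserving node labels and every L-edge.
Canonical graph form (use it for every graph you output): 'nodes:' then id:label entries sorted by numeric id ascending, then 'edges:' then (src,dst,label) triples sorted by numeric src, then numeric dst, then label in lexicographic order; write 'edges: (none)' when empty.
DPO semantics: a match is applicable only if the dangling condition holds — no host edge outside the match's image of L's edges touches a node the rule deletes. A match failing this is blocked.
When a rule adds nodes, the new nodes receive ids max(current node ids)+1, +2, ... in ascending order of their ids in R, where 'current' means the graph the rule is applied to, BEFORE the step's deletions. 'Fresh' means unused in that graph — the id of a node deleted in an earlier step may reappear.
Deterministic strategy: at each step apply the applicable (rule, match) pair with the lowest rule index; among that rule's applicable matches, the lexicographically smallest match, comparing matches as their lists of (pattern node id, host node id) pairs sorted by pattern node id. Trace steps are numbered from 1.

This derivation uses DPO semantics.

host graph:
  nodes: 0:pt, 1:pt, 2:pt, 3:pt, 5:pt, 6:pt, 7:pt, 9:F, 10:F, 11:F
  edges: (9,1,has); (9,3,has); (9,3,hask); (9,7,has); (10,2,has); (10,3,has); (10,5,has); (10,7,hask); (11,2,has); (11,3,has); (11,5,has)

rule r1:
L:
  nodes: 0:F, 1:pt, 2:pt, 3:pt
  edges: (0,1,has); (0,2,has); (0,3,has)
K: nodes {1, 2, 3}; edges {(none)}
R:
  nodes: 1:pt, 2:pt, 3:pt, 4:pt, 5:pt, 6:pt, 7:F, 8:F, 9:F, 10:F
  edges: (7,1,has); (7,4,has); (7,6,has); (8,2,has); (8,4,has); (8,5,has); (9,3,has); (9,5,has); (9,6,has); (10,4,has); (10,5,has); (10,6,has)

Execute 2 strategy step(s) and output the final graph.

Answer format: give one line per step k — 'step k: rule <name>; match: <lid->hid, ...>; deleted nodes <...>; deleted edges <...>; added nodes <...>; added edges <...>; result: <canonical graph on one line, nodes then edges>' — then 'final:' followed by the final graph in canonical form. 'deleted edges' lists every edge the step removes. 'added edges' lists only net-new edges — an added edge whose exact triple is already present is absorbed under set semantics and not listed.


step 1: rule r1; match: 0->11, 1->2, 2->3, 3->5; deleted nodes 11; deleted edges (11,2,has); (11,3,has); (11,5,has); added nodes 12, 13, 14, 15, 16, 17, 18; added edges (15,2,has); (15,12,has); (15,14,has); (16,3,has); (16,12,has); (16,13,has); (17,5,has); (17,13,has); (17,14,has); (18,12,has); (18,13,has); (18,14,has); result: nodes: 0:pt, 1:pt, 2:pt, 3:pt, 5:pt, 6:pt, 7:pt, 9:F, 10:F, 12:pt, 13:pt, 14:pt, 15:F, 16:F, 17:F, 18:F edges: (9,1,has); (9,3,has); (9,3,hask); (9,7,has); (10,2,has); (10,3,has); (10,5,has); (10,7,hask); (15,2,has); (15,12,has); (15,14,has); (16,3,has); (16,12,has); (16,13,has); (17,5,has); (17,13,has); (17,14,has); (18,12,has); (18,13,has); (18,14,has)
step 2: rule r1; match: 0->15, 1->2, 2->12, 3->14; deleted nodes 15; deleted edges (15,2,has); (15,12,has); (15,14,has); added nodes 19, 20, 21, 22, 23, 24, 25; added edges (22,2,has); (22,19,has); (22,21,has); (23,12,has); (23,19,has); (23,20,has); (24,14,has); (24,20,has); (24,21,has); (25,19,has); (25,20,has); (25,21,has); result: nodes: 0:pt, 1:pt, 2:pt, 3:pt, 5:pt, 6:pt, 7:pt, 9:F, 10:F, 12:pt, 13:pt, 14:pt, 16:F, 17:F, 18:F, 19:pt, 20:pt, 21:pt, 22:F, 23:F, 24:F, 25:F edges: (9,1,has); (9,3,has); (9,3,hask); (9,7,has); (10,2,has); (10,3,has); (10,5,has); (10,7,hask); (16,3,has); (16,12,has); (16,13,has); (17,5,has); (17,13,has); (17,14,has); (18,12,has); (18,13,has); (18,14,has); (22,2,has); (22,19,has); (22,21,has); (23,12,has); (23,19,has); (23,20,has); (24,14,has); (24,20,has); (24,21,has); (25,19,has); (25,20,has); (25,21,has)
final:
nodes: 0:pt, 1:pt, 2:pt, 3:pt, 5:pt, 6:pt, 7:pt, 9:F, 10:F, 12:pt, 13:pt, 14:pt, 16:F, 17:F, 18:F, 19:pt, 20:pt, 21:pt, 22:F, 23:F, 24:F, 25:F
edges: (9,1,has); (9,3,has); (9,3,hask); (9,7,has); (10,2,has); (10,3,has); (10,5,has); (10,7,hask); (16,3,has); (16,12,has); (16,13,has); (17,5,has); (17,13,has); (17,14,has); (18,12,has); (18,13,has); (18,14,has); (22,2,has); (22,19,has); (22,21,has); (23,12,has); (23,19,has); (23,20,has); (24,14,has); (24,20,has); (24,21,has); (25,19,has); (25,20,has); (25,21,has)
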